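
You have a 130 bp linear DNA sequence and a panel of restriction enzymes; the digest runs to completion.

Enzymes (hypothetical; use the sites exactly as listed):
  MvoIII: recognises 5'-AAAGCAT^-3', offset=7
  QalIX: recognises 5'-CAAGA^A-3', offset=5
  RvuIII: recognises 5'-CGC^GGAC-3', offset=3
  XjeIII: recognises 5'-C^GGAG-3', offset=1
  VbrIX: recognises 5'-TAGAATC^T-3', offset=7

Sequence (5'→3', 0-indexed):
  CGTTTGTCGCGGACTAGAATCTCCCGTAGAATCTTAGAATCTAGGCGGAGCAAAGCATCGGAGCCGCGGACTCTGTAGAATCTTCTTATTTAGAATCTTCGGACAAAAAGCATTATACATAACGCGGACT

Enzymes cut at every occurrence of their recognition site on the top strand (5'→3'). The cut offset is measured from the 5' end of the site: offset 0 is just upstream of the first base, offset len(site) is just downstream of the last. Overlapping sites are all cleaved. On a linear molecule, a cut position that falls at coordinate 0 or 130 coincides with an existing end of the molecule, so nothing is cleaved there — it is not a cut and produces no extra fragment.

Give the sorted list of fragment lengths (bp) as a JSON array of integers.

[1,5,5,8,8,10,11,12,12,12,15,15,16]

Site scan:
  MvoIII (AAAGCAT, off=7): starts [51, 106] → cuts [58, 113]
  QalIX (CAAGAA, off=5): no sites
  RvuIII (CGCGGAC, off=3): starts [7, 64, 122] → cuts [10, 67, 125]
  XjeIII (CGGAG, off=1): starts [45, 58] → cuts [46, 59]
  VbrIX (TAGAATCT, off=7): starts [14, 26, 34, 75, 90] → cuts [21, 33, 41, 82, 97]

All cut coordinates (distinct, sorted): [10, 21, 33, 41, 46, 58, 59, 67, 82, 97, 113, 125]

Fragment lengths:
  [0,10): 10 bp
  [10,21): 11 bp
  [21,33): 12 bp
  [33,41): 8 bp
  [41,46): 5 bp
  [46,58): 12 bp
  [58,59): 1 bp
  [59,67): 8 bp
  [67,82): 15 bp
  [82,97): 15 bp
  [97,113): 16 bp
  [113,125): 12 bp
  [125,130): 5 bp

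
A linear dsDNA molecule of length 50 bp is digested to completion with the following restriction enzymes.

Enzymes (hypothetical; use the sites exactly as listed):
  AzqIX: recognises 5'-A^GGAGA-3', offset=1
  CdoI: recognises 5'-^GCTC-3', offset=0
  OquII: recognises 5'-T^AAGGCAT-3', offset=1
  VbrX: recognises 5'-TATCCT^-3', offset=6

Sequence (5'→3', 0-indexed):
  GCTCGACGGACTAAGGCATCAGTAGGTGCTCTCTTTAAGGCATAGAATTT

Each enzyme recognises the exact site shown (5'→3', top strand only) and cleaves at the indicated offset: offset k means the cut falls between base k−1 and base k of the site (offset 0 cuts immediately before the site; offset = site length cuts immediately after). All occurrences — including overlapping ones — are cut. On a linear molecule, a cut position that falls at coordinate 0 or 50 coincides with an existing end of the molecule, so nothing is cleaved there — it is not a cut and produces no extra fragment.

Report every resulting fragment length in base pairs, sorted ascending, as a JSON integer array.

Scan for sites:
  AzqIX (AGGAGA, off=1): no sites
  CdoI (GCTC, off=0): starts [0, 27] → cuts [27] (position 0 is a terminus of the linear molecule — no cut)
  OquII (TAAGGCAT, off=1): starts [11, 35] → cuts [12, 36]
  VbrX (TATCCT, off=6): no sites

Pooled cuts: [12, 27, 36]

Fragment lengths:
  [0,12): 12 bp
  [12,27): 15 bp
  [27,36): 9 bp
  [36,50): 14 bp

[9,12,14,15]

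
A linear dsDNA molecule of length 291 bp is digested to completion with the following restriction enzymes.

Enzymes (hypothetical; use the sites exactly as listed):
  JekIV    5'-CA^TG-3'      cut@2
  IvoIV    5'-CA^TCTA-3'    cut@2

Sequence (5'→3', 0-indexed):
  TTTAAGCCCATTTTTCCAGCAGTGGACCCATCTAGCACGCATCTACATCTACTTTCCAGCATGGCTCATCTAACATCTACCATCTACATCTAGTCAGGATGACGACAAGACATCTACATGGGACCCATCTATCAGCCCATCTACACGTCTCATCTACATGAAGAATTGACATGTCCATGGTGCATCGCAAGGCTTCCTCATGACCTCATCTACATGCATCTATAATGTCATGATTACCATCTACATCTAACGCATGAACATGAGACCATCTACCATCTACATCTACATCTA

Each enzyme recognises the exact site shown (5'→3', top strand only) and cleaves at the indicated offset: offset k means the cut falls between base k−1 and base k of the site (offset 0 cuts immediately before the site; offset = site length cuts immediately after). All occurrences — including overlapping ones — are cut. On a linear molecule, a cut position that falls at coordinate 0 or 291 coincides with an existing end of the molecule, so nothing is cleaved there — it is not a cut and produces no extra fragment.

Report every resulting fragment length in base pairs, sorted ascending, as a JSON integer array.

[4,4,6,6,6,6,6,6,6,6,6,6,7,7,7,7,8,8,9,9,9,11,12,12,13,13,14,23,24,30]

Scan for sites:
  JekIV CATG/2: at [59, 116, 156, 169, 175, 198, 212, 228, 252, 258] ⇒ [61, 118, 158, 171, 177, 200, 214, 230, 254, 260]
  IvoIV CATCTA/2: at [28, 39, 45, 66, 73, 80, 86, 110, 125, 137, 150, 206, 216, 237, 243, 266, 273, 279, 285] ⇒ [30, 41, 47, 68, 75, 82, 88, 112, 127, 139, 152, 208, 218, 239, 245, 268, 275, 281, 287]

Pooled cuts: [30, 41, 47, 61, 68, 75, 82, 88, 112, 118, 127, 139, 152, 158, 171, 177, 200, 208, 214, 218, 230, 239, 245, 254, 260, 268, 275, 281, 287]

Fragments:
  [0,30): 30 bp
  [30,41): 11 bp
  [41,47): 6 bp
  [47,61): 14 bp
  [61,68): 7 bp
  [68,75): 7 bp
  [75,82): 7 bp
  [82,88): 6 bp
  [88,112): 24 bp
  [112,118): 6 bp
  [118,127): 9 bp
  [127,139): 12 bp
  [139,152): 13 bp
  [152,158): 6 bp
  [158,171): 13 bp
  [171,177): 6 bp
  [177,200): 23 bp
  [200,208): 8 bp
  [208,214): 6 bp
  [214,218): 4 bp
  [218,230): 12 bp
  [230,239): 9 bp
  [239,245): 6 bp
  [245,254): 9 bp
  [254,260): 6 bp
  [260,268): 8 bp
  [268,275): 7 bp
  [275,281): 6 bp
  [281,287): 6 bp
  [287,291): 4 bp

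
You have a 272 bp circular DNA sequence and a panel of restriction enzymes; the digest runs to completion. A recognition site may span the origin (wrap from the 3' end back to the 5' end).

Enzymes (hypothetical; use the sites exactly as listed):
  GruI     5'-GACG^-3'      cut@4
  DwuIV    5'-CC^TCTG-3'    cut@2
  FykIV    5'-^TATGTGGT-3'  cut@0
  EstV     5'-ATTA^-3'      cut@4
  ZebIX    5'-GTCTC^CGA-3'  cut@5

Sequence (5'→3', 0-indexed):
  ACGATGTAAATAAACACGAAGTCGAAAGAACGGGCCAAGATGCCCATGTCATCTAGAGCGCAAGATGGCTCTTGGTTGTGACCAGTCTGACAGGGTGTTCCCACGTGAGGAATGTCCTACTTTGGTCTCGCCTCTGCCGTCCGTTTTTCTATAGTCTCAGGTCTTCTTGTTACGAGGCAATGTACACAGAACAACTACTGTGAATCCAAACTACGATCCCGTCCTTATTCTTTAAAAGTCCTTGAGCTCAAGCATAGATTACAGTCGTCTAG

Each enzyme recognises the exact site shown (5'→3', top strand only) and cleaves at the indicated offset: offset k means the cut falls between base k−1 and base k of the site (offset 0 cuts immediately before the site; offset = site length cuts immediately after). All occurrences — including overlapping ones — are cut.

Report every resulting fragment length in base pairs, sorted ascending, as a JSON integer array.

Site scan:
  GruI (GACG, off=4): starts [271] → cuts [3]
  DwuIV (CCTCTG, off=2): starts [130] → cuts [132]
  FykIV (TATGTGGT, off=0): no sites
  EstV (ATTA, off=4): starts [257] → cuts [261]
  ZebIX (GTCTCCGA, off=5): no sites

All cut coordinates (distinct, sorted): [3, 132, 261]

Fragments:
  3→132: 129 bp
  132→261: 129 bp
  261→3 (wrap): 272-261+3 = 14 bp

[14,129,129]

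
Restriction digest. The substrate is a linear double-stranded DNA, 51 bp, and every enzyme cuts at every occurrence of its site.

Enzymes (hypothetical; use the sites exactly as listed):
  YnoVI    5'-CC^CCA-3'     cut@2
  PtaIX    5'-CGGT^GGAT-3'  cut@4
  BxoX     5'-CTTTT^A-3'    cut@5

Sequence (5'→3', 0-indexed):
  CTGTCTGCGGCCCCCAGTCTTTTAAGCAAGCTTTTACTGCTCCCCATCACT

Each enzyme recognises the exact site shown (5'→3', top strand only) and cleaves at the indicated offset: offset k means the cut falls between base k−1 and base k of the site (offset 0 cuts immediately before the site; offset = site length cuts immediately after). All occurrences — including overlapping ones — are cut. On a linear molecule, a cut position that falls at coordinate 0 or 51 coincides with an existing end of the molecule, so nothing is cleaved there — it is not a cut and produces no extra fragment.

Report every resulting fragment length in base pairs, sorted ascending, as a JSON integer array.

[8,8,10,12,13]

Site scan:
  YnoVI (CCCCA, off=2): starts [11, 41] → cuts [13, 43]
  PtaIX (CGGTGGAT, off=4): no sites
  BxoX (CTTTTA, off=5): starts [18, 30] → cuts [23, 35]

Pooled cuts: [13, 23, 35, 43]

Fragment lengths:
  [0,13): 13 bp
  [13,23): 10 bp
  [23,35): 12 bp
  [35,43): 8 bp
  [43,51): 8 bp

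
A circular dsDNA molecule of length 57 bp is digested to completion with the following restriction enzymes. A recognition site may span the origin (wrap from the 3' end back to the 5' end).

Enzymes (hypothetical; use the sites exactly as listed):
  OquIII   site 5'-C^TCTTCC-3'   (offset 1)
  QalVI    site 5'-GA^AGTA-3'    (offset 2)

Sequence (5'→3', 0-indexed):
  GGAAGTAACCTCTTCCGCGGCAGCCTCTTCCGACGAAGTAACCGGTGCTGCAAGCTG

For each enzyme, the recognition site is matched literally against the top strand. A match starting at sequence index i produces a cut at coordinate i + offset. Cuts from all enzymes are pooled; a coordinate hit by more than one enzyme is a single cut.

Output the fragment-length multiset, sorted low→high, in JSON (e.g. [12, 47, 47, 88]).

Scan for sites:
  OquIII CTCTTCC/1: at [9, 24] ⇒ [10, 25]
  QalVI GAAGTA/2: at [1, 34] ⇒ [3, 36]

All cut coordinates (distinct, sorted): [3, 10, 25, 36]

Fragment lengths:
  3→10: 7 bp
  10→25: 15 bp
  25→36: 11 bp
  36→3 (wrap): 57-36+3 = 24 bp

[7,11,15,24]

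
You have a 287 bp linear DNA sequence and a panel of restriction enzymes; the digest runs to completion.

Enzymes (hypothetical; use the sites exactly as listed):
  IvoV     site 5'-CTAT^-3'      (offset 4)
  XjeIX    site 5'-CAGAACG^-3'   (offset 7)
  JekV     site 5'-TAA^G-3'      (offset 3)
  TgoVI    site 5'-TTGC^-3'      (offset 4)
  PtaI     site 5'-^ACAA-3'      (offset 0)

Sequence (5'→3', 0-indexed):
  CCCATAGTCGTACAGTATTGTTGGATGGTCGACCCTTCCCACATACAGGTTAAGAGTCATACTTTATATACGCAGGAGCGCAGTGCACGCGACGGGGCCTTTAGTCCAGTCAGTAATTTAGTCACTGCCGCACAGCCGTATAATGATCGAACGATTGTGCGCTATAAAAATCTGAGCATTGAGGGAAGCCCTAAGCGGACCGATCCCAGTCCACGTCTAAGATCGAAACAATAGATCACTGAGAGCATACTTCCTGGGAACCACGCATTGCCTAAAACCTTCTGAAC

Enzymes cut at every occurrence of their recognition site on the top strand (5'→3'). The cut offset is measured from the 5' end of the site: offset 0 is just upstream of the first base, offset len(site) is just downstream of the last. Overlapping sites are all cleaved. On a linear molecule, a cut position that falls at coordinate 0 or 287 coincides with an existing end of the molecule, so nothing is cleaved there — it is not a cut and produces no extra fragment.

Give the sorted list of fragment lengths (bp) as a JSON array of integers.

Site scan:
  IvoV CTAT/4: at [161] ⇒ [165]
  XjeIX (CAGAACG, off=7): no sites
  JekV TAAG/3: at [50, 191, 217] ⇒ [53, 194, 220]
  TgoVI TTGC/4: at [267] ⇒ [271]
  PtaI ACAA/0: at [227] ⇒ [227]

All cut coordinates (distinct, sorted): [53, 165, 194, 220, 227, 271]

Fragments:
  [0,53): 53 bp
  [53,165): 112 bp
  [165,194): 29 bp
  [194,220): 26 bp
  [220,227): 7 bp
  [227,271): 44 bp
  [271,287): 16 bp

[7,16,26,29,44,53,112]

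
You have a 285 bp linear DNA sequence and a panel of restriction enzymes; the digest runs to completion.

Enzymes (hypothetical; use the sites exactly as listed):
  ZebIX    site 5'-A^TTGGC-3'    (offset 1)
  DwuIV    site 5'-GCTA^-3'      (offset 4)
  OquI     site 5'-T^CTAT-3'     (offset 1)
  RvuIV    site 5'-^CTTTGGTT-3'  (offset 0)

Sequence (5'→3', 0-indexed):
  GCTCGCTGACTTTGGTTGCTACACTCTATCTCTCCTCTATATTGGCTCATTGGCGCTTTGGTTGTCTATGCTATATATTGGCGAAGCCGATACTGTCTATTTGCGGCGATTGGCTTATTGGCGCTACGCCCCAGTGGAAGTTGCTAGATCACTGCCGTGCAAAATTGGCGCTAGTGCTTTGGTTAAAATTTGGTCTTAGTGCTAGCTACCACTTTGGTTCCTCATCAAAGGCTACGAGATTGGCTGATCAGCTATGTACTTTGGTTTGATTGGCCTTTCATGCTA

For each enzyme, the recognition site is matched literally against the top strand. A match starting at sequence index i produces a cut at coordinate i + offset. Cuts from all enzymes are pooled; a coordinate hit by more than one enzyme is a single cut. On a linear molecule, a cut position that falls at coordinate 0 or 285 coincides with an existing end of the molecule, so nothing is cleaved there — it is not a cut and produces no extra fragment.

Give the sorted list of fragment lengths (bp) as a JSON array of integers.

[3,3,4,4,4,4,5,5,6,8,8,8,9,9,9,10,11,11,12,13,15,16,18,19,20,23,28]

Site scan:
  ZebIX ATTGGC/1: at [40, 48, 76, 108, 116, 163, 238, 268] ⇒ [41, 49, 77, 109, 117, 164, 239, 269]
  DwuIV GCTA/4: at [17, 69, 122, 142, 169, 200, 204, 230, 250, 281] ⇒ [21, 73, 126, 146, 173, 204, 208, 234, 254] (position 285 is a terminus of the linear molecule — no cut)
  OquI TCTAT/1: at [24, 35, 64, 95] ⇒ [25, 36, 65, 96]
  RvuIV CTTTGGTT/0: at [9, 55, 176, 211, 258] ⇒ [9, 55, 176, 211, 258]

Pooled cuts: [9, 21, 25, 36, 41, 49, 55, 65, 73, 77, 96, 109, 117, 126, 146, 164, 173, 176, 204, 208, 211, 234, 239, 254, 258, 269]

Fragment lengths:
  [0,9): 9 bp
  [9,21): 12 bp
  [21,25): 4 bp
  [25,36): 11 bp
  [36,41): 5 bp
  [41,49): 8 bp
  [49,55): 6 bp
  [55,65): 10 bp
  [65,73): 8 bp
  [73,77): 4 bp
  [77,96): 19 bp
  [96,109): 13 bp
  [109,117): 8 bp
  [117,126): 9 bp
  [126,146): 20 bp
  [146,164): 18 bp
  [164,173): 9 bp
  [173,176): 3 bp
  [176,204): 28 bp
  [204,208): 4 bp
  [208,211): 3 bp
  [211,234): 23 bp
  [234,239): 5 bp
  [239,254): 15 bp
  [254,258): 4 bp
  [258,269): 11 bp
  [269,285): 16 bp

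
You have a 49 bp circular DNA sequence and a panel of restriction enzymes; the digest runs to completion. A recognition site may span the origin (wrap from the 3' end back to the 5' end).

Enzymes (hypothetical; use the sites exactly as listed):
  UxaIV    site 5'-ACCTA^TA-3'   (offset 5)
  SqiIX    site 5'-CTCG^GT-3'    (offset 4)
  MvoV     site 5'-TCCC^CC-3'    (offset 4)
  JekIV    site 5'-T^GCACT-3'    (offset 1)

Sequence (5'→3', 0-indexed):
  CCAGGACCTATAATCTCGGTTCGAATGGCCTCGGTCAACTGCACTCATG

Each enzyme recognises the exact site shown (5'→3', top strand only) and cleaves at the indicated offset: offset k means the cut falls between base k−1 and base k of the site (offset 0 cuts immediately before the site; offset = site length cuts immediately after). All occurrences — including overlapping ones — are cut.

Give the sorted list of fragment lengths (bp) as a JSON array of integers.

Scan for sites:
  UxaIV ACCTATA/5: at [5] ⇒ [10]
  SqiIX CTCGGT/4: at [14, 29] ⇒ [18, 33]
  MvoV (TCCCCC, off=4): no sites
  JekIV TGCACT/1: at [39] ⇒ [40]

Pooled cuts: [10, 18, 33, 40]

Fragments:
  10→18: 8 bp
  18→33: 15 bp
  33→40: 7 bp
  40→10 (wrap): 49-40+10 = 19 bp

[7,8,15,19]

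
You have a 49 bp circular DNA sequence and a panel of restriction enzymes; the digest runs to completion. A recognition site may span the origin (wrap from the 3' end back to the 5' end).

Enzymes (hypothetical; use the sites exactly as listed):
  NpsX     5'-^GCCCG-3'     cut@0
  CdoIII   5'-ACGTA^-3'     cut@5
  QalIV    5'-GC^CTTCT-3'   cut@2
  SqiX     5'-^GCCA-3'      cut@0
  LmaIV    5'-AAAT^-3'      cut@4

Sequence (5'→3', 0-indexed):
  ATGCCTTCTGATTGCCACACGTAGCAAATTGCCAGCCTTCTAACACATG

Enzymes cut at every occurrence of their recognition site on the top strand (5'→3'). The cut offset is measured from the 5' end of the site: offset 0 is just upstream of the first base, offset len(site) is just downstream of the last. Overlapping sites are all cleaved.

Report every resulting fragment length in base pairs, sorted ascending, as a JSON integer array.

[1,6,6,9,10,17]

Per-enzyme occurrences:
  NpsX (GCCCG, off=0): no sites
  CdoIII ACGTA/5: at [18] ⇒ [23]
  QalIV GCCTTCT/2: at [2, 34] ⇒ [4, 36]
  SqiX GCCA/0: at [13, 30] ⇒ [13, 30]
  LmaIV AAAT/4: at [25] ⇒ [29]

Pooled cuts: [4, 13, 23, 29, 30, 36]

Fragments:
  4→13: 9 bp
  13→23: 10 bp
  23→29: 6 bp
  29→30: 1 bp
  30→36: 6 bp
  36→4 (wrap): 49-36+4 = 17 bp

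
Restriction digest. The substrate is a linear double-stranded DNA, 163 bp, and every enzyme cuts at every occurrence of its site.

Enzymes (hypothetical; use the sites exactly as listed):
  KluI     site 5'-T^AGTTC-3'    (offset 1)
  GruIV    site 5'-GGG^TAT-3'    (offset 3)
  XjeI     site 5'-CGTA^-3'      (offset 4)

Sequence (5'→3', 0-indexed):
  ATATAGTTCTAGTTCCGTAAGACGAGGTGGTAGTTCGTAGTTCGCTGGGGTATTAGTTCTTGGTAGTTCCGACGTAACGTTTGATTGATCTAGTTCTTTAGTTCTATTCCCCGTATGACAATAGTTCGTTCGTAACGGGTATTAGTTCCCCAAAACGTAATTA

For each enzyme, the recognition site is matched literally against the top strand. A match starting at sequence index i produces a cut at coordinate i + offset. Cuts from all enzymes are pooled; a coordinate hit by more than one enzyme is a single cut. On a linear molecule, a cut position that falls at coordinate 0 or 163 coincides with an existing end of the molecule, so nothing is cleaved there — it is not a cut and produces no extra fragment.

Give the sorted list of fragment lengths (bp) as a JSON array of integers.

Per-enzyme occurrences:
  KluI TAGTTC/1: at [3, 9, 30, 37, 53, 63, 90, 98, 121, 142] ⇒ [4, 10, 31, 38, 54, 64, 91, 99, 122, 143]
  GruIV GGGTAT/3: at [47, 136] ⇒ [50, 139]
  XjeI CGTA/4: at [15, 35, 72, 111, 130, 155] ⇒ [19, 39, 76, 115, 134, 159]

Pooled cuts: [4, 10, 19, 31, 38, 39, 50, 54, 64, 76, 91, 99, 115, 122, 134, 139, 143, 159]

Fragments:
  [0,4): 4 bp
  [4,10): 6 bp
  [10,19): 9 bp
  [19,31): 12 bp
  [31,38): 7 bp
  [38,39): 1 bp
  [39,50): 11 bp
  [50,54): 4 bp
  [54,64): 10 bp
  [64,76): 12 bp
  [76,91): 15 bp
  [91,99): 8 bp
  [99,115): 16 bp
  [115,122): 7 bp
  [122,134): 12 bp
  [134,139): 5 bp
  [139,143): 4 bp
  [143,159): 16 bp
  [159,163): 4 bp

[1,4,4,4,4,5,6,7,7,8,9,10,11,12,12,12,15,16,16]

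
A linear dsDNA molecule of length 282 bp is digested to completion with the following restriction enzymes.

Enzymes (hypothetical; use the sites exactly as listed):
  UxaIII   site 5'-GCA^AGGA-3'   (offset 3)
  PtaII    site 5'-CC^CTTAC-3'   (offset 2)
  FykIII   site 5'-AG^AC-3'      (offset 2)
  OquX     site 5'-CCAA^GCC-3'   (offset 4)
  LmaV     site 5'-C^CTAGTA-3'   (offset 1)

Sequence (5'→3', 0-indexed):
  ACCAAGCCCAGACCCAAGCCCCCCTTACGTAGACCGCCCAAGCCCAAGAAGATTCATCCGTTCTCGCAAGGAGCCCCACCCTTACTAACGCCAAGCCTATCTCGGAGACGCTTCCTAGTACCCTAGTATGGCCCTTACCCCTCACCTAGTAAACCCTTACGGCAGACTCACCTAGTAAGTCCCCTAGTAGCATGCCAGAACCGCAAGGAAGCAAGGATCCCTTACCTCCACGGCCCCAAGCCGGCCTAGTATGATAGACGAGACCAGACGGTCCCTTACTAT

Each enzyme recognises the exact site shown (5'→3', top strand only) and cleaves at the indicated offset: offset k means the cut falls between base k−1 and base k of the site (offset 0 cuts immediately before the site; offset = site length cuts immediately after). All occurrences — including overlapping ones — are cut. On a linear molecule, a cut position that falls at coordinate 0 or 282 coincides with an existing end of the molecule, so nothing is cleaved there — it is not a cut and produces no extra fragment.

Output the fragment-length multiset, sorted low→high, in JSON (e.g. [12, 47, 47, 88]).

Site scan:
  UxaIII GCAAGGA/3: at [65, 202, 210] ⇒ [68, 205, 213]
  PtaII CCCTTAC/2: at [21, 78, 131, 153, 218, 272] ⇒ [23, 80, 133, 155, 220, 274]
  FykIII AGAC/2: at [9, 30, 105, 163, 255, 260, 265] ⇒ [11, 32, 107, 165, 257, 262, 267]
  OquX CCAAGCC/4: at [1, 13, 37, 90, 235] ⇒ [5, 17, 41, 94, 239]
  LmaV CCTAGTA/1: at [113, 121, 144, 170, 182, 244] ⇒ [114, 122, 145, 171, 183, 245]

Pooled cuts: [5, 11, 17, 23, 32, 41, 68, 80, 94, 107, 114, 122, 133, 145, 155, 165, 171, 183, 205, 213, 220, 239, 245, 257, 262, 267, 274]

Fragment lengths:
  [0,5): 5 bp
  [5,11): 6 bp
  [11,17): 6 bp
  [17,23): 6 bp
  [23,32): 9 bp
  [32,41): 9 bp
  [41,68): 27 bp
  [68,80): 12 bp
  [80,94): 14 bp
  [94,107): 13 bp
  [107,114): 7 bp
  [114,122): 8 bp
  [122,133): 11 bp
  [133,145): 12 bp
  [145,155): 10 bp
  [155,165): 10 bp
  [165,171): 6 bp
  [171,183): 12 bp
  [183,205): 22 bp
  [205,213): 8 bp
  [213,220): 7 bp
  [220,239): 19 bp
  [239,245): 6 bp
  [245,257): 12 bp
  [257,262): 5 bp
  [262,267): 5 bp
  [267,274): 7 bp
  [274,282): 8 bp

[5,5,5,6,6,6,6,6,7,7,7,8,8,8,9,9,10,10,11,12,12,12,12,13,14,19,22,27]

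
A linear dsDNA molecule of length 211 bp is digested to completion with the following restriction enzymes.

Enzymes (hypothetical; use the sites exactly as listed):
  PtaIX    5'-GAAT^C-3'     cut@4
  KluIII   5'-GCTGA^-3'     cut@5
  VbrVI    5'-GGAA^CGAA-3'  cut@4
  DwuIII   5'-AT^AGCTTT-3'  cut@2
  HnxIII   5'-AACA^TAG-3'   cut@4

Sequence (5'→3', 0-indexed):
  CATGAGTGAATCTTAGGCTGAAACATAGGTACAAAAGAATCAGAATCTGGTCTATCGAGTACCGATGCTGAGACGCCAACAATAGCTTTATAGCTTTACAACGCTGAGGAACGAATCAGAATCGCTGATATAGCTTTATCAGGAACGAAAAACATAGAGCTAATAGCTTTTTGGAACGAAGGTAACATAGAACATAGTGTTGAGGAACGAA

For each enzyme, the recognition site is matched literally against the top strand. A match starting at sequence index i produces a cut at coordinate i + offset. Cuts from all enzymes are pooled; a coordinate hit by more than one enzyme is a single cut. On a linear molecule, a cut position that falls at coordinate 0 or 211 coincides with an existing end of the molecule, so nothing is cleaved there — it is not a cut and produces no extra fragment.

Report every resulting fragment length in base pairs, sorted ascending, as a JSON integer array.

[3,4,4,4,5,6,6,6,7,8,9,10,10,11,11,12,12,13,14,15,16,25]

Per-enzyme occurrences:
  PtaIX (GAATC, off=4): starts [7, 36, 42, 112, 118] → cuts [11, 40, 46, 116, 122]
  KluIII (GCTGA, off=5): starts [16, 66, 102, 123] → cuts [21, 71, 107, 128]
  VbrVI (GGAACGAA, off=4): starts [107, 141, 172, 203] → cuts [111, 145, 176, 207]
  DwuIII (ATAGCTTT, off=2): starts [81, 89, 129, 162] → cuts [83, 91, 131, 164]
  HnxIII (AACATAG, off=4): starts [21, 150, 183, 190] → cuts [25, 154, 187, 194]

All cut coordinates (distinct, sorted): [11, 21, 25, 40, 46, 71, 83, 91, 107, 111, 116, 122, 128, 131, 145, 154, 164, 176, 187, 194, 207]

Fragments:
  [0,11): 11 bp
  [11,21): 10 bp
  [21,25): 4 bp
  [25,40): 15 bp
  [40,46): 6 bp
  [46,71): 25 bp
  [71,83): 12 bp
  [83,91): 8 bp
  [91,107): 16 bp
  [107,111): 4 bp
  [111,116): 5 bp
  [116,122): 6 bp
  [122,128): 6 bp
  [128,131): 3 bp
  [131,145): 14 bp
  [145,154): 9 bp
  [154,164): 10 bp
  [164,176): 12 bp
  [176,187): 11 bp
  [187,194): 7 bp
  [194,207): 13 bp
  [207,211): 4 bp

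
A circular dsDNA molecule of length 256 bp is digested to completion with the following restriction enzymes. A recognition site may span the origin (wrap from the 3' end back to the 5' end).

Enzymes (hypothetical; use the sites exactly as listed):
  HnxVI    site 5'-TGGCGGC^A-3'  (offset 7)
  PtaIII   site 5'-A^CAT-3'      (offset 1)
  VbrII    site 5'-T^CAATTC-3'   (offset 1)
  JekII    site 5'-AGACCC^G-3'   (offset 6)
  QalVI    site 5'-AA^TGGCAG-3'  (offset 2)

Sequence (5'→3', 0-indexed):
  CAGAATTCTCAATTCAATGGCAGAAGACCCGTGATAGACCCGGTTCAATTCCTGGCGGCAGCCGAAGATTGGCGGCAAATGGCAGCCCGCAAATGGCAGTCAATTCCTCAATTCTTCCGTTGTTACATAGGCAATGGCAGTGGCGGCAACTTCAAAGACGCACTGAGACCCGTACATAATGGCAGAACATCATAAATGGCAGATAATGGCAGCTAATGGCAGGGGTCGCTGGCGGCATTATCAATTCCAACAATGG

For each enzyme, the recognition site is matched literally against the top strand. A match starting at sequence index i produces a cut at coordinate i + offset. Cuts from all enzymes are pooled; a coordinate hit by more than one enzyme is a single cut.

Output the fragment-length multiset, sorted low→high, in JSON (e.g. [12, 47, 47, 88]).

[3,3,4,5,5,7,8,8,8,9,9,10,10,11,12,12,13,13,14,14,17,17,20,24]

Per-enzyme occurrences:
  HnxVI TGGCGGCA/7: at [52, 69, 140, 229] ⇒ [59, 76, 147, 236]
  PtaIII ACAT/1: at [124, 173, 186] ⇒ [125, 174, 187]
  VbrII TCAATTC/1: at [8, 44, 99, 107, 240] ⇒ [9, 45, 100, 108, 241]
  JekII AGACCCG/6: at [24, 35, 165] ⇒ [30, 41, 171]
  QalVI AATGGCAG/2: at [15, 77, 91, 132, 177, 194, 204, 214, 251] ⇒ [17, 79, 93, 134, 179, 196, 206, 216, 253]

All cut coordinates (distinct, sorted): [9, 17, 30, 41, 45, 59, 76, 79, 93, 100, 108, 125, 134, 147, 171, 174, 179, 187, 196, 206, 216, 236, 241, 253]

Fragments:
  9→17: 8 bp
  17→30: 13 bp
  30→41: 11 bp
  41→45: 4 bp
  45→59: 14 bp
  59→76: 17 bp
  76→79: 3 bp
  79→93: 14 bp
  93→100: 7 bp
  100→108: 8 bp
  108→125: 17 bp
  125→134: 9 bp
  134→147: 13 bp
  147→171: 24 bp
  171→174: 3 bp
  174→179: 5 bp
  179→187: 8 bp
  187→196: 9 bp
  196→206: 10 bp
  206→216: 10 bp
  216→236: 20 bp
  236→241: 5 bp
  241→253: 12 bp
  253→9 (wrap): 256-253+9 = 12 bp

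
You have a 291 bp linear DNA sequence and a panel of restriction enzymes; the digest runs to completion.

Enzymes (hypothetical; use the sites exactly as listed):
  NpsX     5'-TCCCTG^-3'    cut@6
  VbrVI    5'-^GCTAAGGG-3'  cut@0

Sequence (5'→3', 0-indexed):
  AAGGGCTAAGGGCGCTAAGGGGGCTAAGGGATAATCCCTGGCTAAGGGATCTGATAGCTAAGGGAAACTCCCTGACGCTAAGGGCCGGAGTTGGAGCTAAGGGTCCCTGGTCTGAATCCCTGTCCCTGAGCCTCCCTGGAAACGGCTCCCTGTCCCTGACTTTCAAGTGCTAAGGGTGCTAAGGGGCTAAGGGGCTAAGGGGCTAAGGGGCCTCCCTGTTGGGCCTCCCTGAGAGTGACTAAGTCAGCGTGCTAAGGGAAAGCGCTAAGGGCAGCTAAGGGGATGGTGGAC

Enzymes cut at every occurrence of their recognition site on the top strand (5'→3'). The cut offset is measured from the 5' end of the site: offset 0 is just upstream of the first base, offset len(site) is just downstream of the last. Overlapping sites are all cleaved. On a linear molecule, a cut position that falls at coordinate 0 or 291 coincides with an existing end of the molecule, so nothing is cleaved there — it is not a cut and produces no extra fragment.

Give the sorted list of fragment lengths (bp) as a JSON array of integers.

[2,4,6,6,8,8,8,9,9,9,10,10,10,13,13,13,14,14,16,17,18,18,18,19,19]

Scan for sites:
  NpsX (TCCCTG, off=6): starts [34, 68, 103, 116, 122, 132, 146, 152, 212, 225] → cuts [40, 74, 109, 122, 128, 138, 152, 158, 218, 231]
  VbrVI (GCTAAGGG, off=0): starts [4, 13, 22, 40, 56, 76, 95, 168, 177, 185, 193, 201, 250, 263, 273] → cuts [4, 13, 22, 40, 56, 76, 95, 168, 177, 185, 193, 201, 250, 263, 273]

All cut coordinates (distinct, sorted): [4, 13, 22, 40, 56, 74, 76, 95, 109, 122, 128, 138, 152, 158, 168, 177, 185, 193, 201, 218, 231, 250, 263, 273]

Fragment lengths:
  [0,4): 4 bp
  [4,13): 9 bp
  [13,22): 9 bp
  [22,40): 18 bp
  [40,56): 16 bp
  [56,74): 18 bp
  [74,76): 2 bp
  [76,95): 19 bp
  [95,109): 14 bp
  [109,122): 13 bp
  [122,128): 6 bp
  [128,138): 10 bp
  [138,152): 14 bp
  [152,158): 6 bp
  [158,168): 10 bp
  [168,177): 9 bp
  [177,185): 8 bp
  [185,193): 8 bp
  [193,201): 8 bp
  [201,218): 17 bp
  [218,231): 13 bp
  [231,250): 19 bp
  [250,263): 13 bp
  [263,273): 10 bp
  [273,291): 18 bp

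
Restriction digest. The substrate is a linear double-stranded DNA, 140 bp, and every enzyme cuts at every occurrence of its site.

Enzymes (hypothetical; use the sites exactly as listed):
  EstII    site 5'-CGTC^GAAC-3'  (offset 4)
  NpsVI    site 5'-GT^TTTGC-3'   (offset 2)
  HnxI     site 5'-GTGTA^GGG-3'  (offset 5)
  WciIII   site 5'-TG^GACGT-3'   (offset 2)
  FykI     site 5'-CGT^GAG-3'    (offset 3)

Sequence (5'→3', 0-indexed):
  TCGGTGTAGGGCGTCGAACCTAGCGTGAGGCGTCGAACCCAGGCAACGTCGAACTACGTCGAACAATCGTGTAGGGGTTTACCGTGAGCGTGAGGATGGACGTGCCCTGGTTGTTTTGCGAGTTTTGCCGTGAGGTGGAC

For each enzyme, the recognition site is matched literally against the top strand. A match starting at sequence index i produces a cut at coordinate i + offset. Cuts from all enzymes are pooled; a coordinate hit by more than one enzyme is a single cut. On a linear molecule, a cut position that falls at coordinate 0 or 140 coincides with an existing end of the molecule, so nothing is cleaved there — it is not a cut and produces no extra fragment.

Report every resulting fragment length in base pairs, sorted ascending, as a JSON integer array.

Scan for sites:
  EstII CGTCGAAC/4: at [11, 30, 46, 56] ⇒ [15, 34, 50, 60]
  NpsVI GTTTTGC/2: at [112, 121] ⇒ [114, 123]
  HnxI GTGTAGGG/5: at [3, 68] ⇒ [8, 73]
  WciIII TGGACGT/2: at [96] ⇒ [98]
  FykI CGTGAG/3: at [23, 82, 88, 128] ⇒ [26, 85, 91, 131]

All cut coordinates (distinct, sorted): [8, 15, 26, 34, 50, 60, 73, 85, 91, 98, 114, 123, 131]

Fragment lengths:
  [0,8): 8 bp
  [8,15): 7 bp
  [15,26): 11 bp
  [26,34): 8 bp
  [34,50): 16 bp
  [50,60): 10 bp
  [60,73): 13 bp
  [73,85): 12 bp
  [85,91): 6 bp
  [91,98): 7 bp
  [98,114): 16 bp
  [114,123): 9 bp
  [123,131): 8 bp
  [131,140): 9 bp

[6,7,7,8,8,8,9,9,10,11,12,13,16,16]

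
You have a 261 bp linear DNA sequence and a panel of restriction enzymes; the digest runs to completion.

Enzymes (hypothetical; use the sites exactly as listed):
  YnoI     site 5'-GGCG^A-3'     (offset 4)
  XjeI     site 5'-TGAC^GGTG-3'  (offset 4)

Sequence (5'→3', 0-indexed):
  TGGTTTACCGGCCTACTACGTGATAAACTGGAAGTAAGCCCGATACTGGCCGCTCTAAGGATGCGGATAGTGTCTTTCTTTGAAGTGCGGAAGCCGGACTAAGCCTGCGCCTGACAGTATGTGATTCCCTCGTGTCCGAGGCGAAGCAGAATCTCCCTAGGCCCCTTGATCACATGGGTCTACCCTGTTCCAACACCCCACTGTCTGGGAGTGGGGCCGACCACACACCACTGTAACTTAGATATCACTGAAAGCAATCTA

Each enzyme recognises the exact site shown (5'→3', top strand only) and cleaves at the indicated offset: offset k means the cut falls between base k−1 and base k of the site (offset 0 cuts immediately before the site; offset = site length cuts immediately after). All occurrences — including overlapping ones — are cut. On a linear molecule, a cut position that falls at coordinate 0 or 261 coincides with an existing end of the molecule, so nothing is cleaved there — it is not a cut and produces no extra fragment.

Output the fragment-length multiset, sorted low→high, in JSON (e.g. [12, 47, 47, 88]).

[118,143]

Scan for sites:
  YnoI GGCGA/4: at [139] ⇒ [143]
  XjeI (TGACGGTG, off=4): no sites

Pooled cuts: [143]

Fragments:
  [0,143): 143 bp
  [143,261): 118 bp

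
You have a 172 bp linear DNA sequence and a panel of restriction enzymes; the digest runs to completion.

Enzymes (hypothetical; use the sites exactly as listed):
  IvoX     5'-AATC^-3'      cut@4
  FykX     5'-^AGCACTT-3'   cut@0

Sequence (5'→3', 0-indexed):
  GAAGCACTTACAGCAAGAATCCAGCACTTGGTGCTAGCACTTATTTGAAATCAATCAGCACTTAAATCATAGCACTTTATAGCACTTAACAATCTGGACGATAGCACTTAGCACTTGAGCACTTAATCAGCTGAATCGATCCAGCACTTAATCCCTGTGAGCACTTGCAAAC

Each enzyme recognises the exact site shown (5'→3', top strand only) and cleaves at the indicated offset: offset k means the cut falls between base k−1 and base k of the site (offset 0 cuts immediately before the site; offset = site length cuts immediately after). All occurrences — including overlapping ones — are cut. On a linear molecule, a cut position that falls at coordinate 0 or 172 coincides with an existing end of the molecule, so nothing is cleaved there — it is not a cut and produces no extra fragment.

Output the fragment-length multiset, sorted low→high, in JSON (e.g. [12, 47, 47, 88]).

[1,2,2,4,5,6,7,8,8,9,10,11,11,12,13,13,14,17,19]

Scan for sites:
  IvoX AATC/4: at [17, 48, 52, 64, 90, 124, 133, 149] ⇒ [21, 52, 56, 68, 94, 128, 137, 153]
  FykX AGCACTT/0: at [2, 22, 35, 56, 70, 80, 102, 109, 117, 142, 159] ⇒ [2, 22, 35, 56, 70, 80, 102, 109, 117, 142, 159]

Pooled cuts: [2, 21, 22, 35, 52, 56, 68, 70, 80, 94, 102, 109, 117, 128, 137, 142, 153, 159]

Fragment lengths:
  [0,2): 2 bp
  [2,21): 19 bp
  [21,22): 1 bp
  [22,35): 13 bp
  [35,52): 17 bp
  [52,56): 4 bp
  [56,68): 12 bp
  [68,70): 2 bp
  [70,80): 10 bp
  [80,94): 14 bp
  [94,102): 8 bp
  [102,109): 7 bp
  [109,117): 8 bp
  [117,128): 11 bp
  [128,137): 9 bp
  [137,142): 5 bp
  [142,153): 11 bp
  [153,159): 6 bp
  [159,172): 13 bp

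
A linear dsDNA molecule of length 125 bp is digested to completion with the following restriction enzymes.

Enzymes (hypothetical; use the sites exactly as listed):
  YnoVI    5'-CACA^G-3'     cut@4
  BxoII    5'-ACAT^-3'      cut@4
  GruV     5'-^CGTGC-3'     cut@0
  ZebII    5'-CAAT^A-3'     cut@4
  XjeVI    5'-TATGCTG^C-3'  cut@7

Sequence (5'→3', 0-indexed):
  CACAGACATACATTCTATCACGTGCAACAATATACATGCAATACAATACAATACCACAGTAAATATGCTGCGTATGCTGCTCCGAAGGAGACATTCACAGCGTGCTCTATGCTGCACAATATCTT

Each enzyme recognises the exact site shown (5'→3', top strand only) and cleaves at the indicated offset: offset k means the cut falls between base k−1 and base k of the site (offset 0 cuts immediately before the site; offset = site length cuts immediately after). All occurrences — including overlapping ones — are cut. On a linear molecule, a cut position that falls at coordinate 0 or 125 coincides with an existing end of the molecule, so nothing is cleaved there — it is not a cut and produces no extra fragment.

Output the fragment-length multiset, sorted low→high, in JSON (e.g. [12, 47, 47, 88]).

Per-enzyme occurrences:
  YnoVI CACAG/4: at [0, 54, 95] ⇒ [4, 58, 99]
  BxoII ACAT/4: at [5, 9, 33, 90] ⇒ [9, 13, 37, 94]
  GruV CGTGC/0: at [20, 100] ⇒ [20, 100]
  ZebII CAATA/4: at [27, 38, 43, 48, 116] ⇒ [31, 42, 47, 52, 120]
  XjeVI TATGCTGC/7: at [63, 72, 107] ⇒ [70, 79, 114]

Pooled cuts: [4, 9, 13, 20, 31, 37, 42, 47, 52, 58, 70, 79, 94, 99, 100, 114, 120]

Fragment lengths:
  [0,4): 4 bp
  [4,9): 5 bp
  [9,13): 4 bp
  [13,20): 7 bp
  [20,31): 11 bp
  [31,37): 6 bp
  [37,42): 5 bp
  [42,47): 5 bp
  [47,52): 5 bp
  [52,58): 6 bp
  [58,70): 12 bp
  [70,79): 9 bp
  [79,94): 15 bp
  [94,99): 5 bp
  [99,100): 1 bp
  [100,114): 14 bp
  [114,120): 6 bp
  [120,125): 5 bp

[1,4,4,5,5,5,5,5,5,6,6,6,7,9,11,12,14,15]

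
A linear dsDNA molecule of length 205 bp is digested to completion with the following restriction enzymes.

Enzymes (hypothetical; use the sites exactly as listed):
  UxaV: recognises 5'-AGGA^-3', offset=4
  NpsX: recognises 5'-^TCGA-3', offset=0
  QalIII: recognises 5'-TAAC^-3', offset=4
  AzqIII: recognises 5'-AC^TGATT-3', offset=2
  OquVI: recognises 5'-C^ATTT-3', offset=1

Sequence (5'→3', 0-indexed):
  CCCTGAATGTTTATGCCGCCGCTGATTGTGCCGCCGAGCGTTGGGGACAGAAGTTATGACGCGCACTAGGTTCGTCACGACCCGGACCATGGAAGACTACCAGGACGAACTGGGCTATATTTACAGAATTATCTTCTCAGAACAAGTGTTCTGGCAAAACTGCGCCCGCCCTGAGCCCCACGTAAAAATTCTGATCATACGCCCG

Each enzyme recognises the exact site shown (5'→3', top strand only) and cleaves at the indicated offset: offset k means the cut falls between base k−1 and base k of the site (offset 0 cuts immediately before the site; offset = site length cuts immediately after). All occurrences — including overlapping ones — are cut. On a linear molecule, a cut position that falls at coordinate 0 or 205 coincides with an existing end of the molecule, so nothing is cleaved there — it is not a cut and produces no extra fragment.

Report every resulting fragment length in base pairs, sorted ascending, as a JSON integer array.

[100,105]

Site scan:
  UxaV (AGGA, off=4): starts [101] → cuts [105]
  NpsX (TCGA, off=0): no sites
  QalIII (TAAC, off=4): no sites
  AzqIII (ACTGATT, off=2): no sites
  OquVI (CATTT, off=1): no sites

Pooled cuts: [105]

Fragment lengths:
  [0,105): 105 bp
  [105,205): 100 bp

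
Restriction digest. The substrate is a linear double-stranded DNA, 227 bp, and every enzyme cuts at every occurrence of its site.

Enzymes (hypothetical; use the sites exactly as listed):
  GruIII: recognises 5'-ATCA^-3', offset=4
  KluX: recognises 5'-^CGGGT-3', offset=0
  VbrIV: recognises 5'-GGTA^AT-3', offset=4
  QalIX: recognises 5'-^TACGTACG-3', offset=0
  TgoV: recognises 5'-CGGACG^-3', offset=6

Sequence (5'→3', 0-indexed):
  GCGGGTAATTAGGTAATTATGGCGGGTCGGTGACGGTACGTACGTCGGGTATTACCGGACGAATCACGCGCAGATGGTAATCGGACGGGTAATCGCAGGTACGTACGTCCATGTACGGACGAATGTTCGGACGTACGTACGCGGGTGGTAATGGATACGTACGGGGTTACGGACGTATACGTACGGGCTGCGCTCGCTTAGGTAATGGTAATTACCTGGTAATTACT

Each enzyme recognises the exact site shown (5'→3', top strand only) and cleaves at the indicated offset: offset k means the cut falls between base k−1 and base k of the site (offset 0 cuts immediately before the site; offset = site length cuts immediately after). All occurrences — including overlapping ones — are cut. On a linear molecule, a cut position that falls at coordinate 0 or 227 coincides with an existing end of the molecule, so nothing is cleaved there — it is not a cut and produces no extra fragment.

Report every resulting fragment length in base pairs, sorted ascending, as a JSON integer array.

Per-enzyme occurrences:
  GruIII (ATCA, off=4): starts [62] → cuts [66]
  KluX (CGGGT, off=0): starts [1, 22, 45, 85, 141] → cuts [1, 22, 45, 85, 141]
  VbrIV (GGTAAT, off=4): starts [3, 11, 75, 87, 146, 200, 206, 217] → cuts [7, 15, 79, 91, 150, 204, 210, 221]
  QalIX (TACGTACG, off=0): starts [36, 99, 133, 155, 177] → cuts [36, 99, 133, 155, 177]
  TgoV (CGGACG, off=6): starts [55, 81, 115, 127, 169] → cuts [61, 87, 121, 133, 175]

Pooled cuts: [1, 7, 15, 22, 36, 45, 61, 66, 79, 85, 87, 91, 99, 121, 133, 141, 150, 155, 175, 177, 204, 210, 221]

Fragment lengths:
  [0,1): 1 bp
  [1,7): 6 bp
  [7,15): 8 bp
  [15,22): 7 bp
  [22,36): 14 bp
  [36,45): 9 bp
  [45,61): 16 bp
  [61,66): 5 bp
  [66,79): 13 bp
  [79,85): 6 bp
  [85,87): 2 bp
  [87,91): 4 bp
  [91,99): 8 bp
  [99,121): 22 bp
  [121,133): 12 bp
  [133,141): 8 bp
  [141,150): 9 bp
  [150,155): 5 bp
  [155,175): 20 bp
  [175,177): 2 bp
  [177,204): 27 bp
  [204,210): 6 bp
  [210,221): 11 bp
  [221,227): 6 bp

[1,2,2,4,5,5,6,6,6,6,7,8,8,8,9,9,11,12,13,14,16,20,22,27]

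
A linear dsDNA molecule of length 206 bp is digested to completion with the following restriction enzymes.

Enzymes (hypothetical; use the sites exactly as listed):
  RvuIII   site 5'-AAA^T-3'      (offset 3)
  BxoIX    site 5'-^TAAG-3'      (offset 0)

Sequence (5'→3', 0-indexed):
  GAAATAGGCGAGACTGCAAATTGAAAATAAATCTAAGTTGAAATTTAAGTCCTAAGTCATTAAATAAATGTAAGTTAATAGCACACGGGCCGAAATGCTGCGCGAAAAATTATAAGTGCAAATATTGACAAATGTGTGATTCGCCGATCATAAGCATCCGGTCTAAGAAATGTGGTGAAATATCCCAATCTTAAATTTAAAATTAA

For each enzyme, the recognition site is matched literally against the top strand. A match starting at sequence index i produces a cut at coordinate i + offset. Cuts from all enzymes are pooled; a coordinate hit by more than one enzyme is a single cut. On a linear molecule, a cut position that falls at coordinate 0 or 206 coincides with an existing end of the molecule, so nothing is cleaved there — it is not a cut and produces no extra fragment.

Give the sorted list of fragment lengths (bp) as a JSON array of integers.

[2,2,2,3,4,4,4,4,7,7,7,7,10,10,10,10,12,13,14,15,16,18,25]

Per-enzyme occurrences:
  RvuIII (AAAT, off=3): starts [1, 17, 24, 28, 40, 61, 65, 92, 106, 119, 129, 167, 177, 192, 199] → cuts [4, 20, 27, 31, 43, 64, 68, 95, 109, 122, 132, 170, 180, 195, 202]
  BxoIX (TAAG, off=0): starts [33, 45, 52, 70, 112, 150, 163] → cuts [33, 45, 52, 70, 112, 150, 163]

All cut coordinates (distinct, sorted): [4, 20, 27, 31, 33, 43, 45, 52, 64, 68, 70, 95, 109, 112, 122, 132, 150, 163, 170, 180, 195, 202]

Fragments:
  [0,4): 4 bp
  [4,20): 16 bp
  [20,27): 7 bp
  [27,31): 4 bp
  [31,33): 2 bp
  [33,43): 10 bp
  [43,45): 2 bp
  [45,52): 7 bp
  [52,64): 12 bp
  [64,68): 4 bp
  [68,70): 2 bp
  [70,95): 25 bp
  [95,109): 14 bp
  [109,112): 3 bp
  [112,122): 10 bp
  [122,132): 10 bp
  [132,150): 18 bp
  [150,163): 13 bp
  [163,170): 7 bp
  [170,180): 10 bp
  [180,195): 15 bp
  [195,202): 7 bp
  [202,206): 4 bp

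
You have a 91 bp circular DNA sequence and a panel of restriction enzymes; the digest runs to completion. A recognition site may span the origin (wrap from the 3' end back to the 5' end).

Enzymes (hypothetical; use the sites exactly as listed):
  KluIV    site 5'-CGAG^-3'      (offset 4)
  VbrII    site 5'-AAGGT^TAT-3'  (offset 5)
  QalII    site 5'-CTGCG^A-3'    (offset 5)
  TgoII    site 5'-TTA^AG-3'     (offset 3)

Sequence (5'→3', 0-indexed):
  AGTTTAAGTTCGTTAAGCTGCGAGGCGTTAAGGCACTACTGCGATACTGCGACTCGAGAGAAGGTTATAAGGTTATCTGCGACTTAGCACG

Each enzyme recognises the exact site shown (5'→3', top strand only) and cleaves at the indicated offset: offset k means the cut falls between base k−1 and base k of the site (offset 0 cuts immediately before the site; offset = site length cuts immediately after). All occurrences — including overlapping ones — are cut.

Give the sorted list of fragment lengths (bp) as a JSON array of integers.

Scan for sites:
  KluIV (CGAG, off=4): starts [20, 54, 89] → cuts [2, 24, 58]
  VbrII (AAGGTTAT, off=5): starts [60, 68] → cuts [65, 73]
  QalII (CTGCGA, off=5): starts [17, 38, 46, 76] → cuts [22, 43, 51, 81]
  TgoII (TTAAG, off=3): starts [3, 12, 27] → cuts [6, 15, 30]

All cut coordinates (distinct, sorted): [2, 6, 15, 22, 24, 30, 43, 51, 58, 65, 73, 81]

Fragment lengths:
  2→6: 4 bp
  6→15: 9 bp
  15→22: 7 bp
  22→24: 2 bp
  24→30: 6 bp
  30→43: 13 bp
  43→51: 8 bp
  51→58: 7 bp
  58→65: 7 bp
  65→73: 8 bp
  73→81: 8 bp
  81→2 (wrap): 91-81+2 = 12 bp

[2,4,6,7,7,7,8,8,8,9,12,13]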